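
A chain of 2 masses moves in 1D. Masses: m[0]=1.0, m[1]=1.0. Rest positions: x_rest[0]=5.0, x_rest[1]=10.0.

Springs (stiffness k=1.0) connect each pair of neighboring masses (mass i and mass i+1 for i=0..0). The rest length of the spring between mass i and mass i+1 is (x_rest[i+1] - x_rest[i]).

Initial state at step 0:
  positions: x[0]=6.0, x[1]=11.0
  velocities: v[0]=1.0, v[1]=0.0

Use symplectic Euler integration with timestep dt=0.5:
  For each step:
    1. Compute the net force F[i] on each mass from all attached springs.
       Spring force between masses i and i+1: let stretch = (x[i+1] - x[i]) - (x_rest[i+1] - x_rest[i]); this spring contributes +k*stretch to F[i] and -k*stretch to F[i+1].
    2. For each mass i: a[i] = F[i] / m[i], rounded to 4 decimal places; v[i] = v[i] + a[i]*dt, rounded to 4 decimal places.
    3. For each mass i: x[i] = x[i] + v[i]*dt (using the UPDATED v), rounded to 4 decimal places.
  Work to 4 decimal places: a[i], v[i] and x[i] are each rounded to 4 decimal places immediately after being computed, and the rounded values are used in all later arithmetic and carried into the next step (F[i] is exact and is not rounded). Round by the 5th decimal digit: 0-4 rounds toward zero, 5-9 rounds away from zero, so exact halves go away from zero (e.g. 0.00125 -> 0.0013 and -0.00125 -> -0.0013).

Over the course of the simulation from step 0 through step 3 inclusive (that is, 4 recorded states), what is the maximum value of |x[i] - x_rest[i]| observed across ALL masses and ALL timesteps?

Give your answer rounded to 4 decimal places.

Answer: 2.0625

Derivation:
Step 0: x=[6.0000 11.0000] v=[1.0000 0.0000]
Step 1: x=[6.5000 11.0000] v=[1.0000 0.0000]
Step 2: x=[6.8750 11.1250] v=[0.7500 0.2500]
Step 3: x=[7.0625 11.4375] v=[0.3750 0.6250]
Max displacement = 2.0625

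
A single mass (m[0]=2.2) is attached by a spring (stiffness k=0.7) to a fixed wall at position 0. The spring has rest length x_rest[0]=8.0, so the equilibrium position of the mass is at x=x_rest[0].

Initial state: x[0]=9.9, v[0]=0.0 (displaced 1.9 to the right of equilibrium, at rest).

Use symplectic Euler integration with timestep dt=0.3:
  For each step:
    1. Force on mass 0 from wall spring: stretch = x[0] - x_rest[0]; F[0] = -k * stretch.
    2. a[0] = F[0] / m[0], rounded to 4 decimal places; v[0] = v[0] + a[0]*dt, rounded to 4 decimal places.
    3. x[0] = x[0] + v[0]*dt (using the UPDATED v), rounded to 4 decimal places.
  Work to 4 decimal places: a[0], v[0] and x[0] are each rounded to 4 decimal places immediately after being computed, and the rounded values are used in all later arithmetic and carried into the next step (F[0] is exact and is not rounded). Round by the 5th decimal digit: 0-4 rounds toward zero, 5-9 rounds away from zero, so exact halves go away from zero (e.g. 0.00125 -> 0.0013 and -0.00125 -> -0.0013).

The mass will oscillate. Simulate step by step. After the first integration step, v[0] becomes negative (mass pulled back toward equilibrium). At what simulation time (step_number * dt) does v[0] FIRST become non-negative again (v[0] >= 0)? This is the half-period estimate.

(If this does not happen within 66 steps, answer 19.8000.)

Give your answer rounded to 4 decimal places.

Answer: 5.7000

Derivation:
Step 0: x=[9.9000] v=[0.0000]
Step 1: x=[9.8456] v=[-0.1814]
Step 2: x=[9.7383] v=[-0.3576]
Step 3: x=[9.5813] v=[-0.5235]
Step 4: x=[9.3790] v=[-0.6744]
Step 5: x=[9.1372] v=[-0.8060]
Step 6: x=[8.8629] v=[-0.9145]
Step 7: x=[8.5638] v=[-0.9969]
Step 8: x=[8.2486] v=[-1.0507]
Step 9: x=[7.9263] v=[-1.0744]
Step 10: x=[7.6061] v=[-1.0674]
Step 11: x=[7.2972] v=[-1.0298]
Step 12: x=[7.0084] v=[-0.9627]
Step 13: x=[6.7480] v=[-0.8681]
Step 14: x=[6.5234] v=[-0.7486]
Step 15: x=[6.3411] v=[-0.6077]
Step 16: x=[6.2063] v=[-0.4494]
Step 17: x=[6.1228] v=[-0.2782]
Step 18: x=[6.0931] v=[-0.0990]
Step 19: x=[6.1180] v=[0.0830]
First v>=0 after going negative at step 19, time=5.7000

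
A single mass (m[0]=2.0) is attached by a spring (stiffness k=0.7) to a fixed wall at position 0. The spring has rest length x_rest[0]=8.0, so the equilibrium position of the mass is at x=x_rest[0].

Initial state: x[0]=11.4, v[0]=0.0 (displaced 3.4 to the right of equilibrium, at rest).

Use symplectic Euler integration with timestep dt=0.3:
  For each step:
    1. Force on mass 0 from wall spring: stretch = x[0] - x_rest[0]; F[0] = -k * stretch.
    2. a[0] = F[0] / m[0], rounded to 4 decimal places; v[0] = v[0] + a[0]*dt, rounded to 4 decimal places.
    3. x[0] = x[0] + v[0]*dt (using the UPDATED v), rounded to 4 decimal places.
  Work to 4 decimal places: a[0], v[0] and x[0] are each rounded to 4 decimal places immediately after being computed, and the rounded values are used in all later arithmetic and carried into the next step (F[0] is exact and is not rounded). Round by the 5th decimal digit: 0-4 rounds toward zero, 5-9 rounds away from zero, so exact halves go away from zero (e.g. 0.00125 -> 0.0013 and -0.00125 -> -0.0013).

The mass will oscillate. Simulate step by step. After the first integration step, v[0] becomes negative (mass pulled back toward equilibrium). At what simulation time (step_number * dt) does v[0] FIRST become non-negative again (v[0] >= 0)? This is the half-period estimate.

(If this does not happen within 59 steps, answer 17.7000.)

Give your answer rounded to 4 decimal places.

Answer: 5.4000

Derivation:
Step 0: x=[11.4000] v=[0.0000]
Step 1: x=[11.2929] v=[-0.3570]
Step 2: x=[11.0821] v=[-0.7028]
Step 3: x=[10.7742] v=[-1.0264]
Step 4: x=[10.3789] v=[-1.3177]
Step 5: x=[9.9087] v=[-1.5675]
Step 6: x=[9.3783] v=[-1.7679]
Step 7: x=[8.8045] v=[-1.9126]
Step 8: x=[8.2054] v=[-1.9971]
Step 9: x=[7.5998] v=[-2.0187]
Step 10: x=[7.0068] v=[-1.9767]
Step 11: x=[6.4451] v=[-1.8724]
Step 12: x=[5.9324] v=[-1.7091]
Step 13: x=[5.4848] v=[-1.4920]
Step 14: x=[5.1164] v=[-1.2279]
Step 15: x=[4.8389] v=[-0.9251]
Step 16: x=[4.6609] v=[-0.5932]
Step 17: x=[4.5881] v=[-0.2426]
Step 18: x=[4.6228] v=[0.1157]
First v>=0 after going negative at step 18, time=5.4000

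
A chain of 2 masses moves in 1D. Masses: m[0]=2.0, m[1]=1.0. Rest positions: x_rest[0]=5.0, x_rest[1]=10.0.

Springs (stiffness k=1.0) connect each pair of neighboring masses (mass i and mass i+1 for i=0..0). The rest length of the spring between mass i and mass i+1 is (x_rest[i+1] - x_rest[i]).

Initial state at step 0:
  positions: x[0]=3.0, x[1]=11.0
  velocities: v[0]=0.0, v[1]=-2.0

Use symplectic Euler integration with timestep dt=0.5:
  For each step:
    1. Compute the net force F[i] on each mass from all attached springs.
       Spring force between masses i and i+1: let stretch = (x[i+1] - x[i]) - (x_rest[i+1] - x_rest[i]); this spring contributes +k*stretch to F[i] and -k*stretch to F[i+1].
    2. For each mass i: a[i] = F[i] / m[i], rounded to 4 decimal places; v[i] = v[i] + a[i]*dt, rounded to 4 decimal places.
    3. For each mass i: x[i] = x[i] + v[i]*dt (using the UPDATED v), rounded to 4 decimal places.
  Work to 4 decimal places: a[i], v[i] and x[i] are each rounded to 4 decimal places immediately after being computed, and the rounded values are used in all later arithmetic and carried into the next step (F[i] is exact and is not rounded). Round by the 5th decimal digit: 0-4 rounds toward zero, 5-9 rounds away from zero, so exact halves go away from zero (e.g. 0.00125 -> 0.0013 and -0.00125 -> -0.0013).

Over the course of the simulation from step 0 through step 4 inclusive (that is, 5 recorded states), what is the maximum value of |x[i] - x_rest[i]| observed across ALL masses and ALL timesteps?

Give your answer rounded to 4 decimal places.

Answer: 5.0073

Derivation:
Step 0: x=[3.0000 11.0000] v=[0.0000 -2.0000]
Step 1: x=[3.3750 9.2500] v=[0.7500 -3.5000]
Step 2: x=[3.8594 7.2813] v=[0.9688 -3.9375]
Step 3: x=[4.1466 5.7071] v=[0.5743 -3.1485]
Step 4: x=[4.0038 4.9927] v=[-0.2856 -1.4288]
Max displacement = 5.0073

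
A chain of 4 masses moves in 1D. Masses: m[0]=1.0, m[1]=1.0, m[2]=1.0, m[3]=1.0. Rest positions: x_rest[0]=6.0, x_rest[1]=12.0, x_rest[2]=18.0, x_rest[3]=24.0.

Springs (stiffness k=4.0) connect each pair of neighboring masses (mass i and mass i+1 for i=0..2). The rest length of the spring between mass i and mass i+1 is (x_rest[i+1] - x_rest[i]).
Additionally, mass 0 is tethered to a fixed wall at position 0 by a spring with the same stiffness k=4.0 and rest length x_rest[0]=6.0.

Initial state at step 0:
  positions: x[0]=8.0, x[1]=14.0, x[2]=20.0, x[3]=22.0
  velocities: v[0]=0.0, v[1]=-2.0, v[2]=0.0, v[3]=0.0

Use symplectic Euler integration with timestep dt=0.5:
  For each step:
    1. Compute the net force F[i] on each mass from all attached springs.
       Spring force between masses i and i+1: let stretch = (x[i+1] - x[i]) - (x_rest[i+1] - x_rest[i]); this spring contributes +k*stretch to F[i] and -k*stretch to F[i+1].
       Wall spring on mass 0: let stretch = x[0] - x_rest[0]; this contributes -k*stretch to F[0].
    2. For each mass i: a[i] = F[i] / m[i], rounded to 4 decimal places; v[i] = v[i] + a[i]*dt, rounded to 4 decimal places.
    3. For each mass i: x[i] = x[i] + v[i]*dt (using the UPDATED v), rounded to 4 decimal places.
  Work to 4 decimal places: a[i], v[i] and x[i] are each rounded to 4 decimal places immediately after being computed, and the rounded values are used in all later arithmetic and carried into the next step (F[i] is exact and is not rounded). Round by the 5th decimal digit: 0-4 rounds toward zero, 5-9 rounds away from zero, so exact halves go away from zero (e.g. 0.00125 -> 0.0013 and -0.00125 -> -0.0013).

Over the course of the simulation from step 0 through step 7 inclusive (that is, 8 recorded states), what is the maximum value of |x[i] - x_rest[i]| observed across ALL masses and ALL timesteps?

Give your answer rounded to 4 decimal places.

Step 0: x=[8.0000 14.0000 20.0000 22.0000] v=[0.0000 -2.0000 0.0000 0.0000]
Step 1: x=[6.0000 13.0000 16.0000 26.0000] v=[-4.0000 -2.0000 -8.0000 8.0000]
Step 2: x=[5.0000 8.0000 19.0000 26.0000] v=[-2.0000 -10.0000 6.0000 0.0000]
Step 3: x=[2.0000 11.0000 18.0000 25.0000] v=[-6.0000 6.0000 -2.0000 -2.0000]
Step 4: x=[6.0000 12.0000 17.0000 23.0000] v=[8.0000 2.0000 -2.0000 -4.0000]
Step 5: x=[10.0000 12.0000 17.0000 21.0000] v=[8.0000 0.0000 0.0000 -4.0000]
Step 6: x=[6.0000 15.0000 16.0000 21.0000] v=[-8.0000 6.0000 -2.0000 0.0000]
Step 7: x=[5.0000 10.0000 19.0000 22.0000] v=[-2.0000 -10.0000 6.0000 2.0000]
Max displacement = 4.0000

Answer: 4.0000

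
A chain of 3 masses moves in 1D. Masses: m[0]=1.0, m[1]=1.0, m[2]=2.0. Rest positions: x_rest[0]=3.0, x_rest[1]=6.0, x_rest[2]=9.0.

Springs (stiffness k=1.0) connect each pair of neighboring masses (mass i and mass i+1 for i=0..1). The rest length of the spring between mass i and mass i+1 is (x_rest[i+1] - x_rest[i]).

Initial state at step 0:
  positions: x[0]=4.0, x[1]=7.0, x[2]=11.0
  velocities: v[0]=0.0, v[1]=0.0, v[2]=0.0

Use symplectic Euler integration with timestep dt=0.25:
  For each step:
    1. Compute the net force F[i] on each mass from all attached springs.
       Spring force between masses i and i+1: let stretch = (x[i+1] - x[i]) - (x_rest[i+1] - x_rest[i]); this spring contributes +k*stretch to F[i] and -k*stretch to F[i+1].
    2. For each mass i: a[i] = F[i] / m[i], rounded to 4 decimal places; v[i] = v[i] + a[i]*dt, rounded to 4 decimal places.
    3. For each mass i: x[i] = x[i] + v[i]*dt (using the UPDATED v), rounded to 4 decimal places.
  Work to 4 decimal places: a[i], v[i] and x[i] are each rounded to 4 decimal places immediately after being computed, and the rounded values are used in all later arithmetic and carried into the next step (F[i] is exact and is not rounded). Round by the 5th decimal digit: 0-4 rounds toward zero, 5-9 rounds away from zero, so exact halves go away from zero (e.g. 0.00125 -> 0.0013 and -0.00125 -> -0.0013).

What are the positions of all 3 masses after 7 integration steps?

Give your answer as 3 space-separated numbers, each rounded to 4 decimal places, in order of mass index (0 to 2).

Answer: 4.3369 7.8220 10.4207

Derivation:
Step 0: x=[4.0000 7.0000 11.0000] v=[0.0000 0.0000 0.0000]
Step 1: x=[4.0000 7.0625 10.9688] v=[0.0000 0.2500 -0.1250]
Step 2: x=[4.0039 7.1778 10.9092] v=[0.0156 0.4610 -0.2383]
Step 3: x=[4.0187 7.3279 10.8268] v=[0.0591 0.6004 -0.3297]
Step 4: x=[4.0528 7.4899 10.7288] v=[0.1364 0.6478 -0.3921]
Step 5: x=[4.1142 7.6395 10.6233] v=[0.2457 0.5983 -0.4220]
Step 6: x=[4.2085 7.7552 10.5183] v=[0.3770 0.4629 -0.4200]
Step 7: x=[4.3369 7.8220 10.4207] v=[0.5137 0.2670 -0.3904]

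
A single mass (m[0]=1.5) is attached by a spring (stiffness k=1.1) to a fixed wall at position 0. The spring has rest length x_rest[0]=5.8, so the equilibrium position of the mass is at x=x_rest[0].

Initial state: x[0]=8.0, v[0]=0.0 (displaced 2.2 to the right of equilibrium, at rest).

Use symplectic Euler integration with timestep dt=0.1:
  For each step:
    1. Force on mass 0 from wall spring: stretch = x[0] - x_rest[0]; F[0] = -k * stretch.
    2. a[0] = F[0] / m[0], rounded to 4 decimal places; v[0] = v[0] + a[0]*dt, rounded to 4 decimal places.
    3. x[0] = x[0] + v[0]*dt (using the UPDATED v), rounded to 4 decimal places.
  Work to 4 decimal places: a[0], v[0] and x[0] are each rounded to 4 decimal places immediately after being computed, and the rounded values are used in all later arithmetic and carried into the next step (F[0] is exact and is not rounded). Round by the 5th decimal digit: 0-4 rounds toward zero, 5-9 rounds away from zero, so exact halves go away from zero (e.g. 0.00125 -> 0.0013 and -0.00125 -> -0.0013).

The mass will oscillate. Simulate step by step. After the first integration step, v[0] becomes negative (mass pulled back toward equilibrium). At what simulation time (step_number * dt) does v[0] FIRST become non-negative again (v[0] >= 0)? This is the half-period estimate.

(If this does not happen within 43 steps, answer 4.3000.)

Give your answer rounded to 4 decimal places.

Answer: 3.7000

Derivation:
Step 0: x=[8.0000] v=[0.0000]
Step 1: x=[7.9839] v=[-0.1613]
Step 2: x=[7.9518] v=[-0.3215]
Step 3: x=[7.9039] v=[-0.4793]
Step 4: x=[7.8405] v=[-0.6336]
Step 5: x=[7.7622] v=[-0.7832]
Step 6: x=[7.6695] v=[-0.9271]
Step 7: x=[7.5631] v=[-1.0642]
Step 8: x=[7.4438] v=[-1.1935]
Step 9: x=[7.3124] v=[-1.3141]
Step 10: x=[7.1699] v=[-1.4250]
Step 11: x=[7.0174] v=[-1.5255]
Step 12: x=[6.8559] v=[-1.6148]
Step 13: x=[6.6867] v=[-1.6922]
Step 14: x=[6.5110] v=[-1.7572]
Step 15: x=[6.3301] v=[-1.8093]
Step 16: x=[6.1453] v=[-1.8482]
Step 17: x=[5.9580] v=[-1.8735]
Step 18: x=[5.7695] v=[-1.8851]
Step 19: x=[5.5812] v=[-1.8829]
Step 20: x=[5.3945] v=[-1.8669]
Step 21: x=[5.2108] v=[-1.8372]
Step 22: x=[5.0314] v=[-1.7940]
Step 23: x=[4.8576] v=[-1.7376]
Step 24: x=[4.6908] v=[-1.6685]
Step 25: x=[4.5321] v=[-1.5872]
Step 26: x=[4.3827] v=[-1.4942]
Step 27: x=[4.2437] v=[-1.3903]
Step 28: x=[4.1161] v=[-1.2762]
Step 29: x=[4.0008] v=[-1.1527]
Step 30: x=[3.8987] v=[-1.0208]
Step 31: x=[3.8106] v=[-0.8814]
Step 32: x=[3.7371] v=[-0.7355]
Step 33: x=[3.6787] v=[-0.5842]
Step 34: x=[3.6358] v=[-0.4286]
Step 35: x=[3.6088] v=[-0.2699]
Step 36: x=[3.5979] v=[-0.1092]
Step 37: x=[3.6031] v=[0.0523]
First v>=0 after going negative at step 37, time=3.7000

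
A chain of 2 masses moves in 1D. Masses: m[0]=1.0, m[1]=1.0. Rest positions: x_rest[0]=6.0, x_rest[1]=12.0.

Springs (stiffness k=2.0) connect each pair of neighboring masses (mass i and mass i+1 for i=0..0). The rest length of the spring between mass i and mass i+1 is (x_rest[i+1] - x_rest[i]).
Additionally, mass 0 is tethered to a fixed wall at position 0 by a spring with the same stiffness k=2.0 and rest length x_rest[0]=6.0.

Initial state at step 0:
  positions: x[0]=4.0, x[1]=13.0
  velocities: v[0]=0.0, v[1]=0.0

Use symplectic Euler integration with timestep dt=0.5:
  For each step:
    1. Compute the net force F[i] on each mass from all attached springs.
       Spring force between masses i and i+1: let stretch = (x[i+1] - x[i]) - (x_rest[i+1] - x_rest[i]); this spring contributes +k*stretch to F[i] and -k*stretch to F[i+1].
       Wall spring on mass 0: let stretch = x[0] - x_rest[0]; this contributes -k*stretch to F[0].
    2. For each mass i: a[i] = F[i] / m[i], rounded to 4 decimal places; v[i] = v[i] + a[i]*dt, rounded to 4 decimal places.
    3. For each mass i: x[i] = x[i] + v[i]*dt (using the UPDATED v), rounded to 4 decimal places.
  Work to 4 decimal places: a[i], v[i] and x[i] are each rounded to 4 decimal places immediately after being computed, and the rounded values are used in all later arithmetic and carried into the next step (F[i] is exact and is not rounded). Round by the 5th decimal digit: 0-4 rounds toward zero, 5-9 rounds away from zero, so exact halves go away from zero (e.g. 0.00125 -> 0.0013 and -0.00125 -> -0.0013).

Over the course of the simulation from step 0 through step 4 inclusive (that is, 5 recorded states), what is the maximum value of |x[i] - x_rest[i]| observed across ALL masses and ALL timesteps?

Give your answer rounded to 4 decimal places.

Answer: 2.2500

Derivation:
Step 0: x=[4.0000 13.0000] v=[0.0000 0.0000]
Step 1: x=[6.5000 11.5000] v=[5.0000 -3.0000]
Step 2: x=[8.2500 10.5000] v=[3.5000 -2.0000]
Step 3: x=[7.0000 11.3750] v=[-2.5000 1.7500]
Step 4: x=[4.4375 13.0625] v=[-5.1250 3.3750]
Max displacement = 2.2500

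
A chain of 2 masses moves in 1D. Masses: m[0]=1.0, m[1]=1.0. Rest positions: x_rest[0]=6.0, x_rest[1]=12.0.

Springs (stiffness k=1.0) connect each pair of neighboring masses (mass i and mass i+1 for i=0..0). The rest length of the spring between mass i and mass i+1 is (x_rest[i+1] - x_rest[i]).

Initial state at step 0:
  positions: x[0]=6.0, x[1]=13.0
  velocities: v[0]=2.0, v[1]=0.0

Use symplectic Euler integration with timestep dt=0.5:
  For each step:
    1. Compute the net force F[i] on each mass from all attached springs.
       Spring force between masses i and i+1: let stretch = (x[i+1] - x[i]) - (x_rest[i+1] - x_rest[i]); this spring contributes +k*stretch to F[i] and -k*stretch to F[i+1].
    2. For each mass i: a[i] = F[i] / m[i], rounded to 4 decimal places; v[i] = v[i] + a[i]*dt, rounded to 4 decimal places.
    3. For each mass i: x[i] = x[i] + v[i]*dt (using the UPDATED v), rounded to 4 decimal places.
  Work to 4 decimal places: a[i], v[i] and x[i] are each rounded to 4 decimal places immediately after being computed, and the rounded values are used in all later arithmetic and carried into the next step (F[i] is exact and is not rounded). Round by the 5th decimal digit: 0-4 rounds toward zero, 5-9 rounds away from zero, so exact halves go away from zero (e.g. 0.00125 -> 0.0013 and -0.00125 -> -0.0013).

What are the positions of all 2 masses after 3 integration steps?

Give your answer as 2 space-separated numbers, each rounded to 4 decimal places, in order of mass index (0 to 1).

Answer: 9.0625 12.9375

Derivation:
Step 0: x=[6.0000 13.0000] v=[2.0000 0.0000]
Step 1: x=[7.2500 12.7500] v=[2.5000 -0.5000]
Step 2: x=[8.3750 12.6250] v=[2.2500 -0.2500]
Step 3: x=[9.0625 12.9375] v=[1.3750 0.6250]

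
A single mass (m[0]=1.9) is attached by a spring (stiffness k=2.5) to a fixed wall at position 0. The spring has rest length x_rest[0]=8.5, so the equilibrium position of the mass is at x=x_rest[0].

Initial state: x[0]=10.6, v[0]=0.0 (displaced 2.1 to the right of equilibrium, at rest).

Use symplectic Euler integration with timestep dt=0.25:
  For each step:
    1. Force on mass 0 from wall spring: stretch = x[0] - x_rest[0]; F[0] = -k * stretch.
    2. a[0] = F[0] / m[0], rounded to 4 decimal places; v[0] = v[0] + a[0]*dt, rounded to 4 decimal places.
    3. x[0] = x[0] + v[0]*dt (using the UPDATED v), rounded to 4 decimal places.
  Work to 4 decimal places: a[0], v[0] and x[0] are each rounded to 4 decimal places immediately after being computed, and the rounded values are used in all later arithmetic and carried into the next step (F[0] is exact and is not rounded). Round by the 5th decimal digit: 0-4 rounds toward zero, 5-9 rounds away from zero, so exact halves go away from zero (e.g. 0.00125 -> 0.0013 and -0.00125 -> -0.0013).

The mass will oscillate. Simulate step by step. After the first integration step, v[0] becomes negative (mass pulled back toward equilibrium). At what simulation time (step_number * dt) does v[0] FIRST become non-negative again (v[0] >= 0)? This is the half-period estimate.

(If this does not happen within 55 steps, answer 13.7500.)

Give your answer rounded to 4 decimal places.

Answer: 2.7500

Derivation:
Step 0: x=[10.6000] v=[0.0000]
Step 1: x=[10.4273] v=[-0.6908]
Step 2: x=[10.0961] v=[-1.3248]
Step 3: x=[9.6337] v=[-1.8498]
Step 4: x=[9.0780] v=[-2.2227]
Step 5: x=[8.4748] v=[-2.4128]
Step 6: x=[7.8737] v=[-2.4045]
Step 7: x=[7.3241] v=[-2.1985]
Step 8: x=[6.8712] v=[-1.8117]
Step 9: x=[6.5522] v=[-1.2759]
Step 10: x=[6.3934] v=[-0.6352]
Step 11: x=[6.4079] v=[0.0578]
First v>=0 after going negative at step 11, time=2.7500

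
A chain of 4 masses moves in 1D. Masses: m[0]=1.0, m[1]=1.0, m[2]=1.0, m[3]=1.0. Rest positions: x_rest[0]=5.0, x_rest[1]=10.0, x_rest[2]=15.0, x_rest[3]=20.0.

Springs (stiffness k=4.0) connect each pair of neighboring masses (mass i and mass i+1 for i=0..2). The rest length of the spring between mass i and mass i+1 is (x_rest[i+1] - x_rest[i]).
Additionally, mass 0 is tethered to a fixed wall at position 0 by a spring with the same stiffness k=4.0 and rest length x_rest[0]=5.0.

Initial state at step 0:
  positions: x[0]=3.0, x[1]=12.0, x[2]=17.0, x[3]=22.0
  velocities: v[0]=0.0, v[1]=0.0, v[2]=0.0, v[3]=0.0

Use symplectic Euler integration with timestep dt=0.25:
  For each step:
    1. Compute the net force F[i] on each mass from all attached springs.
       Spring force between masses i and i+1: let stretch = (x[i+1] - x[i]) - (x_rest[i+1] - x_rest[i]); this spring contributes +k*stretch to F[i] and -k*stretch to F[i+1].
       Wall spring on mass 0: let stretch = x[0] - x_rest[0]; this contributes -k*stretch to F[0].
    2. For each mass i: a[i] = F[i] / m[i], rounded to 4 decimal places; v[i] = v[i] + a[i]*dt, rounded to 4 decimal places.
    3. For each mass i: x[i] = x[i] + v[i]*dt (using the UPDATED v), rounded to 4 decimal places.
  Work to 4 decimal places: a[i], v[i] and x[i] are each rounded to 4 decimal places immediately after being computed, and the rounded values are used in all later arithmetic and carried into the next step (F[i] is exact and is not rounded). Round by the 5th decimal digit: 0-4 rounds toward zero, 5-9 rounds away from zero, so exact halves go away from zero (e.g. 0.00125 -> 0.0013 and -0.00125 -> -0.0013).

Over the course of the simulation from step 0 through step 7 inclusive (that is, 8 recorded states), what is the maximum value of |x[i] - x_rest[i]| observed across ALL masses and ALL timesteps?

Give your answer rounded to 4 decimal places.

Answer: 2.7188

Derivation:
Step 0: x=[3.0000 12.0000 17.0000 22.0000] v=[0.0000 0.0000 0.0000 0.0000]
Step 1: x=[4.5000 11.0000 17.0000 22.0000] v=[6.0000 -4.0000 0.0000 0.0000]
Step 2: x=[6.5000 9.8750 16.7500 22.0000] v=[8.0000 -4.5000 -1.0000 0.0000]
Step 3: x=[7.7188 9.6250 16.0938 21.9375] v=[4.8750 -1.0000 -2.6250 -0.2500]
Step 4: x=[7.4844 10.5157 15.2813 21.6641] v=[-0.9376 3.5626 -3.2501 -1.0937]
Step 5: x=[6.1367 11.8399 14.8731 21.0450] v=[-5.3907 5.2969 -1.6329 -2.4765]
Step 6: x=[4.6807 12.4966 15.2496 20.1329] v=[-5.8242 2.6269 1.5058 -3.6484]
Step 7: x=[4.0085 11.8876 16.1586 19.2500] v=[-2.6890 -2.4360 3.6361 -3.5317]
Max displacement = 2.7188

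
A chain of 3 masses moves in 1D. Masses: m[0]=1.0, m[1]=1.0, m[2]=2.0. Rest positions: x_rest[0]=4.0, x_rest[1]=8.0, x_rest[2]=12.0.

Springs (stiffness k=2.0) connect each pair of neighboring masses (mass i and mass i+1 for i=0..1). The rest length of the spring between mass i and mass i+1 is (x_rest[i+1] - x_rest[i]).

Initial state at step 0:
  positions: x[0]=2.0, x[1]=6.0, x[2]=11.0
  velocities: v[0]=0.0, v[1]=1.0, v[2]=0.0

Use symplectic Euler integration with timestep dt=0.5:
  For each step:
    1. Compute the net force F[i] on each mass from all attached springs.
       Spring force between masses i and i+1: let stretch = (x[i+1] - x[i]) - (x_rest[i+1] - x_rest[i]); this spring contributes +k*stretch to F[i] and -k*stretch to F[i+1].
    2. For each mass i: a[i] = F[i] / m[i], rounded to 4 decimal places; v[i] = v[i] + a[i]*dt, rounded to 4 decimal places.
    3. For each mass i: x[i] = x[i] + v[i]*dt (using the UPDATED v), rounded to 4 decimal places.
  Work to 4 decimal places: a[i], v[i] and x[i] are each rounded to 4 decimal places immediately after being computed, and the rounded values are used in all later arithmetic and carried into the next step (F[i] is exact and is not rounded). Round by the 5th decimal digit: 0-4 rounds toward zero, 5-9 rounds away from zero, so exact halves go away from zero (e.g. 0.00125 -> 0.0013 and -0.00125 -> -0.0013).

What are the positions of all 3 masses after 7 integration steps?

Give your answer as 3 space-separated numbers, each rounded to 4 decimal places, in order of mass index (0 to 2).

Answer: 3.0273 7.9647 11.2545

Derivation:
Step 0: x=[2.0000 6.0000 11.0000] v=[0.0000 1.0000 0.0000]
Step 1: x=[2.0000 7.0000 10.7500] v=[0.0000 2.0000 -0.5000]
Step 2: x=[2.5000 7.3750 10.5625] v=[1.0000 0.7500 -0.3750]
Step 3: x=[3.4375 6.9063 10.5782] v=[1.8750 -0.9375 0.0313]
Step 4: x=[4.1094 6.5391 10.6759] v=[1.3438 -0.7344 0.1954]
Step 5: x=[3.9962 7.0255 10.7394] v=[-0.2265 0.9727 0.1270]
Step 6: x=[3.3976 7.8542 10.8745] v=[-1.1972 1.6573 0.2701]
Step 7: x=[3.0273 7.9647 11.2545] v=[-0.7406 0.2210 0.7600]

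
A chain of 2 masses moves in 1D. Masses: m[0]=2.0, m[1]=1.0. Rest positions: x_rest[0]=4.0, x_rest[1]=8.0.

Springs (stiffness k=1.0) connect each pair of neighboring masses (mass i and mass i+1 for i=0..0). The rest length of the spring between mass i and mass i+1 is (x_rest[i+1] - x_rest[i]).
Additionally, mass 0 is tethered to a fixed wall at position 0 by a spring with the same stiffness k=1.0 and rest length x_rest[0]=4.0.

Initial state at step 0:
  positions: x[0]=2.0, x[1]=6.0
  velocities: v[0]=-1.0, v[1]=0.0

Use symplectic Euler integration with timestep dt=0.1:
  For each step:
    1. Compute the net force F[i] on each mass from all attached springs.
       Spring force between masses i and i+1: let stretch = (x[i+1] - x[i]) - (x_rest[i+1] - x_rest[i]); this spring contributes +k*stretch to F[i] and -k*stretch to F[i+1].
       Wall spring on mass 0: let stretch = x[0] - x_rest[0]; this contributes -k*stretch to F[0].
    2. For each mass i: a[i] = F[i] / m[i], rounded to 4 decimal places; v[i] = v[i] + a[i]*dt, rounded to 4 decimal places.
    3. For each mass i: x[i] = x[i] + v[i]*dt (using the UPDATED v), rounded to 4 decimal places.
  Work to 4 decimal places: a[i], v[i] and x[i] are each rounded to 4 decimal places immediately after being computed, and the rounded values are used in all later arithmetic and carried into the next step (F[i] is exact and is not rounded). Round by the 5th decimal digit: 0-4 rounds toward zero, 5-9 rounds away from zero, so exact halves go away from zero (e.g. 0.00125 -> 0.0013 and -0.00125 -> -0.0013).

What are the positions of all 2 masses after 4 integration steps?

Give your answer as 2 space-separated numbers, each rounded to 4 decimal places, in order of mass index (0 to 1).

Step 0: x=[2.0000 6.0000] v=[-1.0000 0.0000]
Step 1: x=[1.9100 6.0000] v=[-0.9000 0.0000]
Step 2: x=[1.8309 5.9991] v=[-0.7910 -0.0090]
Step 3: x=[1.7635 5.9965] v=[-0.6741 -0.0258]
Step 4: x=[1.7084 5.9916] v=[-0.5506 -0.0491]

Answer: 1.7084 5.9916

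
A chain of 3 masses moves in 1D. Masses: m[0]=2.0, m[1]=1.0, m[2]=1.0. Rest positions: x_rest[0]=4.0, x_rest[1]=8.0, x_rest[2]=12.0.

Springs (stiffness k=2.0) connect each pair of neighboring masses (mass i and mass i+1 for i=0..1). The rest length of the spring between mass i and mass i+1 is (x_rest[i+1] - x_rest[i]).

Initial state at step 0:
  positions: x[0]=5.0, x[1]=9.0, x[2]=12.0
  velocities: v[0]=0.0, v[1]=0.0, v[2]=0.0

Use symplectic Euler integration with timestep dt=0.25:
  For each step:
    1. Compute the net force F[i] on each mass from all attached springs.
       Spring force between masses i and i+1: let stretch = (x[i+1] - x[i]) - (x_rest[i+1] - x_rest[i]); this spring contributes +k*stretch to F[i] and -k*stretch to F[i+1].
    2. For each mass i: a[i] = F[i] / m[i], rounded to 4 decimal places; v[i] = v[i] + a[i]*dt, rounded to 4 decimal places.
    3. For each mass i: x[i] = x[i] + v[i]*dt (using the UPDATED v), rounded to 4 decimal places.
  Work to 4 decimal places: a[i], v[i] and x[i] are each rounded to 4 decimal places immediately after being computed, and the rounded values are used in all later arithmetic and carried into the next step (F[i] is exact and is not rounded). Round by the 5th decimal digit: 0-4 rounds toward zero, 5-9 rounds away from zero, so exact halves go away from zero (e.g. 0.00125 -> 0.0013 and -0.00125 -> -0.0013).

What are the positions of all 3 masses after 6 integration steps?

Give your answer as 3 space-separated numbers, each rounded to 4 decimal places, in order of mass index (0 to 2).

Answer: 4.6886 8.5013 13.1218

Derivation:
Step 0: x=[5.0000 9.0000 12.0000] v=[0.0000 0.0000 0.0000]
Step 1: x=[5.0000 8.8750 12.1250] v=[0.0000 -0.5000 0.5000]
Step 2: x=[4.9922 8.6719 12.3438] v=[-0.0313 -0.8125 0.8750]
Step 3: x=[4.9644 8.4678 12.6036] v=[-0.1114 -0.8164 1.0391]
Step 4: x=[4.9055 8.3428 12.8464] v=[-0.2356 -0.5002 0.9712]
Step 5: x=[4.8114 8.3511 13.0263] v=[-0.3763 0.0330 0.7194]
Step 6: x=[4.6886 8.5013 13.1218] v=[-0.4914 0.6008 0.3818]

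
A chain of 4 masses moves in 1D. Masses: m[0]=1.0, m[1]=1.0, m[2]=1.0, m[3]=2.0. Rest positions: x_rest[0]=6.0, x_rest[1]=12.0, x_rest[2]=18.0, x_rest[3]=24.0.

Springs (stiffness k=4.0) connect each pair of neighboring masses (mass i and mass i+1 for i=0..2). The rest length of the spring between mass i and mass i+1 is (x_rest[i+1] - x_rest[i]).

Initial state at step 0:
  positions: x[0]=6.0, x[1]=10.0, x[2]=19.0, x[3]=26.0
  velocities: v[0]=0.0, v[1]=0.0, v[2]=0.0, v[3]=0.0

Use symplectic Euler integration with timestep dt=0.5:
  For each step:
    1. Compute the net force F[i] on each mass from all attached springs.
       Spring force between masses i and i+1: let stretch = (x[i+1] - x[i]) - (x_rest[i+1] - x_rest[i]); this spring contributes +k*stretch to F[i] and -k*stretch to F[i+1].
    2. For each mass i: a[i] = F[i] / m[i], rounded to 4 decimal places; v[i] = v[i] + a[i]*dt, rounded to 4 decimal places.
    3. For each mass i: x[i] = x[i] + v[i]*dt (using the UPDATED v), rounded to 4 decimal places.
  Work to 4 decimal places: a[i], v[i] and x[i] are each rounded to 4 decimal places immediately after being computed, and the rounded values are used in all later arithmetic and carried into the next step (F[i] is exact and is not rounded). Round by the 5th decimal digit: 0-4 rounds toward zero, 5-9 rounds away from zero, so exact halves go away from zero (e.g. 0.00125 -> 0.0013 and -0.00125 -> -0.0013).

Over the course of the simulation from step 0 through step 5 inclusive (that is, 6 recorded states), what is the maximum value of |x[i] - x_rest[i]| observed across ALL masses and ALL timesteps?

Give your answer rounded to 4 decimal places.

Answer: 3.5000

Derivation:
Step 0: x=[6.0000 10.0000 19.0000 26.0000] v=[0.0000 0.0000 0.0000 0.0000]
Step 1: x=[4.0000 15.0000 17.0000 25.5000] v=[-4.0000 10.0000 -4.0000 -1.0000]
Step 2: x=[7.0000 11.0000 21.5000 23.7500] v=[6.0000 -8.0000 9.0000 -3.5000]
Step 3: x=[8.0000 13.5000 17.7500 23.8750] v=[2.0000 5.0000 -7.5000 0.2500]
Step 4: x=[8.5000 14.7500 15.8750 23.9375] v=[1.0000 2.5000 -3.7500 0.1250]
Step 5: x=[9.2500 10.8750 20.9375 22.9688] v=[1.5000 -7.7500 10.1250 -1.9375]
Max displacement = 3.5000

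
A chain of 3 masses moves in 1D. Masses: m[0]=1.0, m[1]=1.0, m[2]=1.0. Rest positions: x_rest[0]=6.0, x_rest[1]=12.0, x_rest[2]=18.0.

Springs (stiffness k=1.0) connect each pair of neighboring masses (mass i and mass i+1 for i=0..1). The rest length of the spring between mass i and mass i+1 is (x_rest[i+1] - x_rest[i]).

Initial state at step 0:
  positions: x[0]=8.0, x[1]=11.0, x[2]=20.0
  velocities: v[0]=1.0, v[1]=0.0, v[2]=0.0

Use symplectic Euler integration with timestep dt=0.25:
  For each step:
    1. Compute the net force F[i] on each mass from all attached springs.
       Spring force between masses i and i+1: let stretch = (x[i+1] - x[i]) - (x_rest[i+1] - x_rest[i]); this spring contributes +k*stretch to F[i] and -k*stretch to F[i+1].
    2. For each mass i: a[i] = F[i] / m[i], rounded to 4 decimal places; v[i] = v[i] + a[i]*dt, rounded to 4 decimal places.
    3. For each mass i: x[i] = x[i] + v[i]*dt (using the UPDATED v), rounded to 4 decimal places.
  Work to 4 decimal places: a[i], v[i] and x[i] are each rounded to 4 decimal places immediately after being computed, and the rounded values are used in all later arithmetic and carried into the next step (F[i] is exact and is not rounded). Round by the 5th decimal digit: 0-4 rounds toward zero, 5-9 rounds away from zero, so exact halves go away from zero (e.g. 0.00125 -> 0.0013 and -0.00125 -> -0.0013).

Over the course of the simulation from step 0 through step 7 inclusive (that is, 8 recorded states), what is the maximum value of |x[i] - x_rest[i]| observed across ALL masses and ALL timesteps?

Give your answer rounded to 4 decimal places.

Step 0: x=[8.0000 11.0000 20.0000] v=[1.0000 0.0000 0.0000]
Step 1: x=[8.0625 11.3750 19.8125] v=[0.2500 1.5000 -0.7500]
Step 2: x=[7.9570 12.0703 19.4727] v=[-0.4219 2.7813 -1.3594]
Step 3: x=[7.7336 12.9712 19.0452] v=[-0.8936 3.6036 -1.7100]
Step 4: x=[7.4626 13.9244 18.6131] v=[-1.0842 3.8127 -1.7285]
Step 5: x=[7.2204 14.7668 18.2629] v=[-0.9688 3.3694 -1.4007]
Step 6: x=[7.0749 15.3560 18.0692] v=[-0.5822 2.3568 -0.7747]
Step 7: x=[7.0719 15.5972 18.0810] v=[-0.0119 0.9648 0.0470]
Max displacement = 3.5972

Answer: 3.5972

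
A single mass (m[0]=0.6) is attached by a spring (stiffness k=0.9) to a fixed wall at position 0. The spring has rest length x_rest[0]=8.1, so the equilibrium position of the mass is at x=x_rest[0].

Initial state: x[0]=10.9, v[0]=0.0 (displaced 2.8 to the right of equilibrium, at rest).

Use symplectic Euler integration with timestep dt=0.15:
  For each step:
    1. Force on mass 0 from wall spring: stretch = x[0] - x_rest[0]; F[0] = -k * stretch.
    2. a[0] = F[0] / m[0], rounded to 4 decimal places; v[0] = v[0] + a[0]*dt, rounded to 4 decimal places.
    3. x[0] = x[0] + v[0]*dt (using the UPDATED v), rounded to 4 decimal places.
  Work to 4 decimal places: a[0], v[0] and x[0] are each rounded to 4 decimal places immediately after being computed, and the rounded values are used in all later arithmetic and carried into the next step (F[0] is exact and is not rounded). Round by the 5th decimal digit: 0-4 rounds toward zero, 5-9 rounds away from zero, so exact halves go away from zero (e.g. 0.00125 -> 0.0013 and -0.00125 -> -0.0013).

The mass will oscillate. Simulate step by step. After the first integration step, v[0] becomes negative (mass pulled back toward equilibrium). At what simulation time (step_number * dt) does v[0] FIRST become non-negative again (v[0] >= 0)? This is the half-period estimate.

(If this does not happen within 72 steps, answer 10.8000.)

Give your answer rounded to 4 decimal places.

Answer: 2.7000

Derivation:
Step 0: x=[10.9000] v=[0.0000]
Step 1: x=[10.8055] v=[-0.6300]
Step 2: x=[10.6197] v=[-1.2387]
Step 3: x=[10.3489] v=[-1.8056]
Step 4: x=[10.0022] v=[-2.3116]
Step 5: x=[9.5913] v=[-2.7396]
Step 6: x=[9.1300] v=[-3.0752]
Step 7: x=[8.6340] v=[-3.3070]
Step 8: x=[8.1199] v=[-3.4272]
Step 9: x=[7.6051] v=[-3.4317]
Step 10: x=[7.1071] v=[-3.3203]
Step 11: x=[6.6426] v=[-3.0969]
Step 12: x=[6.2273] v=[-2.7690]
Step 13: x=[5.8752] v=[-2.3476]
Step 14: x=[5.5982] v=[-1.8470]
Step 15: x=[5.4056] v=[-1.2841]
Step 16: x=[5.3039] v=[-0.6779]
Step 17: x=[5.2966] v=[-0.0488]
Step 18: x=[5.3839] v=[0.5820]
First v>=0 after going negative at step 18, time=2.7000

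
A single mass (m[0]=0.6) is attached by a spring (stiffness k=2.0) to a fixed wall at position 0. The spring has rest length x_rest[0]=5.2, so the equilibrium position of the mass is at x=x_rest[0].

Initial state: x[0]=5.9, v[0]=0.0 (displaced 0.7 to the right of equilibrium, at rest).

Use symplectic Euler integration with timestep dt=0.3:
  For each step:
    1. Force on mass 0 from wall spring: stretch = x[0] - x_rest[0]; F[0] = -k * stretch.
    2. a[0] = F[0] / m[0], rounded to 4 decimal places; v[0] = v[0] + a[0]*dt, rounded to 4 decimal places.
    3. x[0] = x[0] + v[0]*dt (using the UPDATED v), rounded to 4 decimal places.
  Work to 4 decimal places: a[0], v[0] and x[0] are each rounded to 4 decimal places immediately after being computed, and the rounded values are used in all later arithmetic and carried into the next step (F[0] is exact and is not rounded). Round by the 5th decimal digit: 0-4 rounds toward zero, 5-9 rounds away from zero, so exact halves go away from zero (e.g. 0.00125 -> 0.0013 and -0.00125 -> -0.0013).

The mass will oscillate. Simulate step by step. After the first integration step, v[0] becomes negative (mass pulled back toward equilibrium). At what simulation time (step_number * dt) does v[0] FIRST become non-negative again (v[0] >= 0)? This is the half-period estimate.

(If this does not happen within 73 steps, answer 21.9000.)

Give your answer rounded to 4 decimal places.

Answer: 1.8000

Derivation:
Step 0: x=[5.9000] v=[0.0000]
Step 1: x=[5.6900] v=[-0.7000]
Step 2: x=[5.3330] v=[-1.1900]
Step 3: x=[4.9361] v=[-1.3230]
Step 4: x=[4.6184] v=[-1.0591]
Step 5: x=[4.4752] v=[-0.4775]
Step 6: x=[4.5494] v=[0.2473]
First v>=0 after going negative at step 6, time=1.8000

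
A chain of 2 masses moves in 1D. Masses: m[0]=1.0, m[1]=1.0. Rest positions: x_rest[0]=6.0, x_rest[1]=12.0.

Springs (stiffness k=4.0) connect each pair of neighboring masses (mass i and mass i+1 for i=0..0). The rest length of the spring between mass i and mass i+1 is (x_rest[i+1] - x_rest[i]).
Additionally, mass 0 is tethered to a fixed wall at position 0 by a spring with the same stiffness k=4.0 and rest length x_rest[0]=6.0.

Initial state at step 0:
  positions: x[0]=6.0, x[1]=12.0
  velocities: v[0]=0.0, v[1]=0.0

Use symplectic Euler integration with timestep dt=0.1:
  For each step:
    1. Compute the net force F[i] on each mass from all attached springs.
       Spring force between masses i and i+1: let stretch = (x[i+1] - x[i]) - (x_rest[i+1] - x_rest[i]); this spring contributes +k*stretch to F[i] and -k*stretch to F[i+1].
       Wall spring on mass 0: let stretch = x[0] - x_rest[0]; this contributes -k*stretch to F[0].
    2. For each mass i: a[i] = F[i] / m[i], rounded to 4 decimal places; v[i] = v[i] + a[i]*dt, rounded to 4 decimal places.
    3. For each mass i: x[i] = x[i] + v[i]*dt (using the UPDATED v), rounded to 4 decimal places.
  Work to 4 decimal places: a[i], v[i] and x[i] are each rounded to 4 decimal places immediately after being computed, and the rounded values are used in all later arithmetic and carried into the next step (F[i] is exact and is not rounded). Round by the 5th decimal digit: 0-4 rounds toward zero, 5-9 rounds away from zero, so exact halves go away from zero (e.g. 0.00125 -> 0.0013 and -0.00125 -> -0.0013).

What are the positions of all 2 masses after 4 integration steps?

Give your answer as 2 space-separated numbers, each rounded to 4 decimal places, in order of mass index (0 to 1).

Step 0: x=[6.0000 12.0000] v=[0.0000 0.0000]
Step 1: x=[6.0000 12.0000] v=[0.0000 0.0000]
Step 2: x=[6.0000 12.0000] v=[0.0000 0.0000]
Step 3: x=[6.0000 12.0000] v=[0.0000 0.0000]
Step 4: x=[6.0000 12.0000] v=[0.0000 0.0000]

Answer: 6.0000 12.0000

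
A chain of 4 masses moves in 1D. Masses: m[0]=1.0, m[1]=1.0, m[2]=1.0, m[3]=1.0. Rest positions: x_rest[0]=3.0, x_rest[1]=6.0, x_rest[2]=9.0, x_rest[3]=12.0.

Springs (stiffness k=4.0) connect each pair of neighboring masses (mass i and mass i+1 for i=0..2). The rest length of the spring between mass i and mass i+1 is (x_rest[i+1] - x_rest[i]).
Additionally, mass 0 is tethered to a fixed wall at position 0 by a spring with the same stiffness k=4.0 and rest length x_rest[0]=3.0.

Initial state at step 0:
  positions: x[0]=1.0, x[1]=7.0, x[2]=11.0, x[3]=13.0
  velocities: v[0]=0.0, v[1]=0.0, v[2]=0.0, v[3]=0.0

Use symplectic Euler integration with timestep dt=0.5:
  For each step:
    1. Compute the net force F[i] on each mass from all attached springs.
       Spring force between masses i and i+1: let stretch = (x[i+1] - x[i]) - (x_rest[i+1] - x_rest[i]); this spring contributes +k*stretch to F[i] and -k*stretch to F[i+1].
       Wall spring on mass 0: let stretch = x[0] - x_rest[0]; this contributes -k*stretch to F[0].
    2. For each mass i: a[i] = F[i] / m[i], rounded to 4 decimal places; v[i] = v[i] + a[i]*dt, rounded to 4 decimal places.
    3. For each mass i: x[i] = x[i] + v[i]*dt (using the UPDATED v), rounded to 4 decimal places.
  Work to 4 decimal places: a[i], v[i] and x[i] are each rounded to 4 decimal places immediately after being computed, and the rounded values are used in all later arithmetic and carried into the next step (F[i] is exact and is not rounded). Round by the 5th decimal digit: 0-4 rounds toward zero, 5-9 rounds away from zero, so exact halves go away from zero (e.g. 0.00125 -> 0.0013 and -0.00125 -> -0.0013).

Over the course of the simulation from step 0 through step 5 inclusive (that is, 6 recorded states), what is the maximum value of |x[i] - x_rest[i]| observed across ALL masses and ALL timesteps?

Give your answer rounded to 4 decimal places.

Step 0: x=[1.0000 7.0000 11.0000 13.0000] v=[0.0000 0.0000 0.0000 0.0000]
Step 1: x=[6.0000 5.0000 9.0000 14.0000] v=[10.0000 -4.0000 -4.0000 2.0000]
Step 2: x=[4.0000 8.0000 8.0000 13.0000] v=[-4.0000 6.0000 -2.0000 -2.0000]
Step 3: x=[2.0000 7.0000 12.0000 10.0000] v=[-4.0000 -2.0000 8.0000 -6.0000]
Step 4: x=[3.0000 6.0000 9.0000 12.0000] v=[2.0000 -2.0000 -6.0000 4.0000]
Step 5: x=[4.0000 5.0000 6.0000 14.0000] v=[2.0000 -2.0000 -6.0000 4.0000]
Max displacement = 3.0000

Answer: 3.0000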